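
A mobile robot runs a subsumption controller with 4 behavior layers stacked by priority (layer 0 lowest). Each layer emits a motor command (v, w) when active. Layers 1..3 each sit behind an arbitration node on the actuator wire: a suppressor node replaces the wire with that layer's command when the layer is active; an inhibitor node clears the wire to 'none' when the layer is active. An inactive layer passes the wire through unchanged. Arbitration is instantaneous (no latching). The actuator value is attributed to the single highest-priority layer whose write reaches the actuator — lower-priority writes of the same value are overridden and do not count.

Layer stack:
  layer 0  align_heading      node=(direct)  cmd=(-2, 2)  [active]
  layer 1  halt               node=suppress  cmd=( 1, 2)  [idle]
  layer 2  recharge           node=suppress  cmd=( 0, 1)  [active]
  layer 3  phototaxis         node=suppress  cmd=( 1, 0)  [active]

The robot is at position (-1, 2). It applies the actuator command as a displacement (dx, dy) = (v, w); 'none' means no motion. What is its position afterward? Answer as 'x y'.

layer 0 (align_heading) active — direct: (-2, 2)
layer 1 (halt) idle — unchanged: (-2, 2)
layer 2 (recharge) active — suppresses: (0, 1)
layer 3 (phototaxis) active — suppresses: (1, 0)
→ actuator (1, 0)
position: (-1, 2) + (1, 0) = (0, 2)

0 2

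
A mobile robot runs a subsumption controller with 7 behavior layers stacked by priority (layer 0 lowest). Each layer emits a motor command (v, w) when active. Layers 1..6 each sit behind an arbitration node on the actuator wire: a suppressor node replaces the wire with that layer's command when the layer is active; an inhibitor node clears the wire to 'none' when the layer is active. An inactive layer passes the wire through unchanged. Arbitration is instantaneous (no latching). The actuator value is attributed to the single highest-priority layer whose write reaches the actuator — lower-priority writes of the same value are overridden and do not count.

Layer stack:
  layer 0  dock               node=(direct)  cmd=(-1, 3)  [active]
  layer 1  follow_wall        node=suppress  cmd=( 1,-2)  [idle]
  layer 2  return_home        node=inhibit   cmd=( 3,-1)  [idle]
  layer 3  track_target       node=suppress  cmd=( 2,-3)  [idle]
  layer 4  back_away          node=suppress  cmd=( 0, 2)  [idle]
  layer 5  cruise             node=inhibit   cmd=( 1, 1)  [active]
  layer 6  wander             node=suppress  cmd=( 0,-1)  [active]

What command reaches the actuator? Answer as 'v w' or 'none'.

0 -1

layer 0 (dock) active — direct: (-1, 3)
layer 1 (follow_wall) idle — unchanged: (-1, 3)
layer 2 (return_home) idle — unchanged: (-1, 3)
layer 3 (track_target) idle — unchanged: (-1, 3)
layer 4 (back_away) idle — unchanged: (-1, 3)
layer 5 (cruise) active — inhibits: none
layer 6 (wander) active — suppresses: (0, -1)
→ actuator (0, -1)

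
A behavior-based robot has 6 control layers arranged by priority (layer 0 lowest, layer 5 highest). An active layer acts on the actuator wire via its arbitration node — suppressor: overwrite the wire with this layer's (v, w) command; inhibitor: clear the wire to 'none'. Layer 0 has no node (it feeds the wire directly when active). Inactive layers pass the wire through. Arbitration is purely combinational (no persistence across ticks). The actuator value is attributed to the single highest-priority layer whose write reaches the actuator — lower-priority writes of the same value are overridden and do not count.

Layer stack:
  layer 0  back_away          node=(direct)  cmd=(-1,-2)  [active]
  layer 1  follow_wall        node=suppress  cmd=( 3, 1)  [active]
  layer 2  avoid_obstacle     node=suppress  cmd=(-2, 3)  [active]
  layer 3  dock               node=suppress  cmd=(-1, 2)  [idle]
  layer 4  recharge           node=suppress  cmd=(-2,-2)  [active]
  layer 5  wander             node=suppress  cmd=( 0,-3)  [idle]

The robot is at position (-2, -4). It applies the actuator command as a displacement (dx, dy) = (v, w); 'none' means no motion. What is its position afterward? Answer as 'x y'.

L0 back_away: active, feeds wire = (-1, -2)
L1 follow_wall: active, suppressor → wire = (3, 1)
L2 avoid_obstacle: active, suppressor → wire = (-2, 3)
L3 dock: idle → wire stays (-2, 3)
L4 recharge: active, suppressor → wire = (-2, -2)
L5 wander: idle → wire stays (-2, -2)
actuator = (-2, -2)
position: (-2, -4) + (-2, -2) = (-4, -6)

-4 -6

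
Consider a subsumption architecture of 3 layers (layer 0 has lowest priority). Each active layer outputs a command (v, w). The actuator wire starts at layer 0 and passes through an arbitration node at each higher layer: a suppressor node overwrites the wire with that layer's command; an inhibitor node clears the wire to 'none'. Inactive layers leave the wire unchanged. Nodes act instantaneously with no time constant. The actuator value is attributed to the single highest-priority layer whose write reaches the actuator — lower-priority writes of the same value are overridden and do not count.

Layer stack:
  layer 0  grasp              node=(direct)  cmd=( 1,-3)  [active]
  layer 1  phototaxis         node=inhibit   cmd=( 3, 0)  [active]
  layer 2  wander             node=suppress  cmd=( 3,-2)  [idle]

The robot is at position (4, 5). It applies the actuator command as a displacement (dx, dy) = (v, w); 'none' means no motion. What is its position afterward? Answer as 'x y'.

layer 0 (grasp) active — direct: (1, -3)
layer 1 (phototaxis) active — inhibits: none
layer 2 (wander) idle — unchanged: none
→ actuator none
position: (4, 5) + none = (4, 5)

4 5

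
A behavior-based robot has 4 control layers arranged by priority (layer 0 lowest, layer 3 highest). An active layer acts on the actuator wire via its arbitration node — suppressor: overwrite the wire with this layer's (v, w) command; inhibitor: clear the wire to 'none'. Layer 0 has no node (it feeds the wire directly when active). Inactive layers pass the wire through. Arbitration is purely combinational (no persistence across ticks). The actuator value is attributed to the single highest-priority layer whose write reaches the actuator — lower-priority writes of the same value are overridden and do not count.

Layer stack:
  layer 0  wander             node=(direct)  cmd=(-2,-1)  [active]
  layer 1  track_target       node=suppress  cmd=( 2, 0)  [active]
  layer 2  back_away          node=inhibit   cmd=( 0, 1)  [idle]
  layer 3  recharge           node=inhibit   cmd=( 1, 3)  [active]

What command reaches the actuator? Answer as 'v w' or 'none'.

none

layer 0 (wander) active — direct: (-2, -1)
layer 1 (track_target) active — suppresses: (2, 0)
layer 2 (back_away) idle — unchanged: (2, 0)
layer 3 (recharge) active — inhibits: none
→ actuator none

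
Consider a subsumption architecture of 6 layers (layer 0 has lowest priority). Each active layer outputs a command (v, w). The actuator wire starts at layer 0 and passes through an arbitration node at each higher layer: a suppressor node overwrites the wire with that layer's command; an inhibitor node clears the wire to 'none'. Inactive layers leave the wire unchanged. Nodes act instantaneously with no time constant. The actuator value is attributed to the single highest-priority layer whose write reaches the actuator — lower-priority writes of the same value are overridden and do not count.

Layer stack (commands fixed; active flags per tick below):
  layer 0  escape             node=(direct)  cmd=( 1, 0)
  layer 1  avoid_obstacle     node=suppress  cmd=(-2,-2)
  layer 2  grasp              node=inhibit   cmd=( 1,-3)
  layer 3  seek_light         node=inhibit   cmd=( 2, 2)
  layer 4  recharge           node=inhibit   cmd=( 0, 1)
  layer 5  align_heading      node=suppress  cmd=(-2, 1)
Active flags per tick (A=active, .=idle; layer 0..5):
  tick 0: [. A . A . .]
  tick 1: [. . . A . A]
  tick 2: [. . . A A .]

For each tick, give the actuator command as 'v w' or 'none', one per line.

none
-2 1
none

tick 0:
  layer 0 (escape) idle — none
  layer 1 (avoid_obstacle) active — suppresses: (-2, -2)
  layer 2 (grasp) idle — unchanged: (-2, -2)
  layer 3 (seek_light) active — inhibits: none
  layer 4 (recharge) idle — unchanged: none
  layer 5 (align_heading) idle — unchanged: none
  → actuator none
tick 1:
  layer 0 (escape) idle — none
  layer 1 (avoid_obstacle) idle — unchanged: none
  layer 2 (grasp) idle — unchanged: none
  layer 3 (seek_light) active — inhibits: none
  layer 4 (recharge) idle — unchanged: none
  layer 5 (align_heading) active — suppresses: (-2, 1)
  → actuator (-2, 1)
tick 2:
  layer 0 (escape) idle — none
  layer 1 (avoid_obstacle) idle — unchanged: none
  layer 2 (grasp) idle — unchanged: none
  layer 3 (seek_light) active — inhibits: none
  layer 4 (recharge) active — inhibits: none
  layer 5 (align_heading) idle — unchanged: none
  → actuator none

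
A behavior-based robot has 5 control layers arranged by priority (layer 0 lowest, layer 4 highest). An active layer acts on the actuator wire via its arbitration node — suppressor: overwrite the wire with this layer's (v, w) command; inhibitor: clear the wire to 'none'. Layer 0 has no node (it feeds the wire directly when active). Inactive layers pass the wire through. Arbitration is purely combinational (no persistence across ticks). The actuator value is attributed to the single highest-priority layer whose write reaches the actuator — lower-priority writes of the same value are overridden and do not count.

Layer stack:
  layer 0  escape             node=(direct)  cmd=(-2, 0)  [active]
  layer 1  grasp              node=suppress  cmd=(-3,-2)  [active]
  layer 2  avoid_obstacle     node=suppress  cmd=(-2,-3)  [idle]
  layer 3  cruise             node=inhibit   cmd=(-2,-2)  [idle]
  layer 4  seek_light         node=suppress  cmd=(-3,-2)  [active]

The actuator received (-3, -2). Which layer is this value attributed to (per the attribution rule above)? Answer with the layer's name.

seek_light

layer 0 (escape) active — direct: (-2, 0)
layer 1 (grasp) active — suppresses: (-3, -2)
layer 2 (avoid_obstacle) idle — unchanged: (-3, -2)
layer 3 (cruise) idle — unchanged: (-3, -2)
layer 4 (seek_light) active — suppresses: (-3, -2)
→ actuator (-3, -2)
last writer: layer 4 = seek_light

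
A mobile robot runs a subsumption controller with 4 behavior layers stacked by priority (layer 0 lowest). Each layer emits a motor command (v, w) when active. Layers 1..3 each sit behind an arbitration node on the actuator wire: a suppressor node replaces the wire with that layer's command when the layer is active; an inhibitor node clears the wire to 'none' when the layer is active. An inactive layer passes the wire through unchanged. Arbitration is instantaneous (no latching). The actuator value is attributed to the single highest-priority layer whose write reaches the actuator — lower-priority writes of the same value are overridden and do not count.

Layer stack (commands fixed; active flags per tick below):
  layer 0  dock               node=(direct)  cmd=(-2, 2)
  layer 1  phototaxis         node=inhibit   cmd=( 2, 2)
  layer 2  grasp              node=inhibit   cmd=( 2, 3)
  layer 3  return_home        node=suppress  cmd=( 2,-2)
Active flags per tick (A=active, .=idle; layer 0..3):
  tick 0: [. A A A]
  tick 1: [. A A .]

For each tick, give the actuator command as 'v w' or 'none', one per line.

tick 0:
  layer 0 (dock) idle — none
  layer 1 (phototaxis) active — inhibits: none
  layer 2 (grasp) active — inhibits: none
  layer 3 (return_home) active — suppresses: (2, -2)
  → actuator (2, -2)
tick 1:
  layer 0 (dock) idle — none
  layer 1 (phototaxis) active — inhibits: none
  layer 2 (grasp) active — inhibits: none
  layer 3 (return_home) idle — unchanged: none
  → actuator none

2 -2
none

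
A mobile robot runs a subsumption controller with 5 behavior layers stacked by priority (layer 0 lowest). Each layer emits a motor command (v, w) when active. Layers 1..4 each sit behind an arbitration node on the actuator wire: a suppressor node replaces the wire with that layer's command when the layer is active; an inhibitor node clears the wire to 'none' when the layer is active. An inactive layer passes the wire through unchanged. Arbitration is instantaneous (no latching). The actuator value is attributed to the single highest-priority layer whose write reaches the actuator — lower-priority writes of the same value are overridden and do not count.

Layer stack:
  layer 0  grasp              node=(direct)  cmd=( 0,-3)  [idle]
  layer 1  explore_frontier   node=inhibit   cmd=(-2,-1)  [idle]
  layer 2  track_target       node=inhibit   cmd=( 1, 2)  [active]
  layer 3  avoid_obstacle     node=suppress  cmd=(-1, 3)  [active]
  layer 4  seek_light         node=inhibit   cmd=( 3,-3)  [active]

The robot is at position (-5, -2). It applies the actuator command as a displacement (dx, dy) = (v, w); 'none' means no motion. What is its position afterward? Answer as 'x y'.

-5 -2

[0] grasp off; wire := none
[1] explore_frontier off; pass none
[2] track_target on (inhibit); wire := none
[3] avoid_obstacle on (suppress); wire := (-1, 3)
[4] seek_light on (inhibit); wire := none
output none
position: (-5, -2) + none = (-5, -2)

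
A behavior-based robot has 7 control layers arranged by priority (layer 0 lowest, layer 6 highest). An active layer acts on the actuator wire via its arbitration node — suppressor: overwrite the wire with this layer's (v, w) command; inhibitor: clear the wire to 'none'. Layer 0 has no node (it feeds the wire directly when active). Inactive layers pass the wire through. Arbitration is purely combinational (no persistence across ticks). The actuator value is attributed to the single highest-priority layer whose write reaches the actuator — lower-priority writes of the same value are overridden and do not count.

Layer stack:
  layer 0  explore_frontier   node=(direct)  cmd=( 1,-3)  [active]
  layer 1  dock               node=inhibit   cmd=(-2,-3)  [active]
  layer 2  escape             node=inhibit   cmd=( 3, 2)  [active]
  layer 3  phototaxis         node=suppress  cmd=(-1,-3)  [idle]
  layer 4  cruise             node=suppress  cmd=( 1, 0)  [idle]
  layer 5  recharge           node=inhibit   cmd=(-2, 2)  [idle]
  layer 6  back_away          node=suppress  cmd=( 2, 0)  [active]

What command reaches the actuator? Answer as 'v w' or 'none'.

L0 explore_frontier: active, feeds wire = (1, -3)
L1 dock: active, inhibitor → wire = none
L2 escape: active, inhibitor → wire = none
L3 phototaxis: idle → wire stays none
L4 cruise: idle → wire stays none
L5 recharge: idle → wire stays none
L6 back_away: active, suppressor → wire = (2, 0)
actuator = (2, 0)

2 0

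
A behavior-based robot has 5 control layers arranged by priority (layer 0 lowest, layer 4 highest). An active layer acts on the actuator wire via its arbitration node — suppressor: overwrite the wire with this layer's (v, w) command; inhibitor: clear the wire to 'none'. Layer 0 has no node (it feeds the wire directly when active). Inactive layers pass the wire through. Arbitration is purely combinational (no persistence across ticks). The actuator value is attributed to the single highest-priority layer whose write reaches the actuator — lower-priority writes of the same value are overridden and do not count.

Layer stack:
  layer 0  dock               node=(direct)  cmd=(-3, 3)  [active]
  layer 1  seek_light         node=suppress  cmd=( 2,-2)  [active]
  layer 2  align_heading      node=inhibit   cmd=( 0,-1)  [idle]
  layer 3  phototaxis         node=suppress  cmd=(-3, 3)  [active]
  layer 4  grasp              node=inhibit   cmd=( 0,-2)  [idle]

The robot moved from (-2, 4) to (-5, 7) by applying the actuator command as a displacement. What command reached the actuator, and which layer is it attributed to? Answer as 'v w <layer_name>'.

displacement = (-5, 7) − (-2, 4) = (-3, 3)
L0 dock: active, feeds wire = (-3, 3)
L1 seek_light: active, suppressor → wire = (2, -2)
L2 align_heading: idle → wire stays (2, -2)
L3 phototaxis: active, suppressor → wire = (-3, 3)
L4 grasp: idle → wire stays (-3, 3)
actuator = (-3, 3) — from layer 3 (phototaxis)

-3 3 phototaxis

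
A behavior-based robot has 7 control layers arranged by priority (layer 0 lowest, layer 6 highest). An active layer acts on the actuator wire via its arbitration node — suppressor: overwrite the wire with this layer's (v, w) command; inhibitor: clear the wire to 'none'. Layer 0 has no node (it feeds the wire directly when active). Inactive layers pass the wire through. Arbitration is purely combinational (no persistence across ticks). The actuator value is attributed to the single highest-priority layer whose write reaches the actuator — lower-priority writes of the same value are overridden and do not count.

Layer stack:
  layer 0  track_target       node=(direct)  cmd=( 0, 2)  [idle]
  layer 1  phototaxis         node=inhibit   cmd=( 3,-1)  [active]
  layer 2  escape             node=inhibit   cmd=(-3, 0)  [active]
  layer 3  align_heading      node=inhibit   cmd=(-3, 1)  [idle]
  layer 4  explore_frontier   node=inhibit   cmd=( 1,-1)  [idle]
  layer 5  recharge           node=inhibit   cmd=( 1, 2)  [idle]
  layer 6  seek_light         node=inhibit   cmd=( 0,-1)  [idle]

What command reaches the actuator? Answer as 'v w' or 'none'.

none

[0] track_target off; wire := none
[1] phototaxis on (inhibit); wire := none
[2] escape on (inhibit); wire := none
[3] align_heading off; pass none
[4] explore_frontier off; pass none
[5] recharge off; pass none
[6] seek_light off; pass none
output none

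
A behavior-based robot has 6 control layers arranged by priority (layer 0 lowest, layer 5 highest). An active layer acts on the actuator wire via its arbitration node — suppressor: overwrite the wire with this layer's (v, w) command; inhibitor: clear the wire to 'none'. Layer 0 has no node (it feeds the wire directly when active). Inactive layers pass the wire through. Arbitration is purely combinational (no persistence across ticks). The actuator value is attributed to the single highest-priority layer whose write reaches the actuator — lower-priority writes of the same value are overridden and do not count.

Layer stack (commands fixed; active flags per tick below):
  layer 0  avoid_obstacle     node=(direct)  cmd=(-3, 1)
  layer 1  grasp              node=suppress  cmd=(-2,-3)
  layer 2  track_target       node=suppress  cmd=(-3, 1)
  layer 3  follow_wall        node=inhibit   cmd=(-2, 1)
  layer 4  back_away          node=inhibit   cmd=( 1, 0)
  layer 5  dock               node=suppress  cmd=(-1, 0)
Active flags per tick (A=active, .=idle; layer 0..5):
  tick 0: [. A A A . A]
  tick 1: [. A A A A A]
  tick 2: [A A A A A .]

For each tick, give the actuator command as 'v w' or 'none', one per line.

tick 0:
  [0] avoid_obstacle off; wire := none
  [1] grasp on (suppress); wire := (-2, -3)
  [2] track_target on (suppress); wire := (-3, 1)
  [3] follow_wall on (inhibit); wire := none
  [4] back_away off; pass none
  [5] dock on (suppress); wire := (-1, 0)
  output (-1, 0)
tick 1:
  [0] avoid_obstacle off; wire := none
  [1] grasp on (suppress); wire := (-2, -3)
  [2] track_target on (suppress); wire := (-3, 1)
  [3] follow_wall on (inhibit); wire := none
  [4] back_away on (inhibit); wire := none
  [5] dock on (suppress); wire := (-1, 0)
  output (-1, 0)
tick 2:
  [0] avoid_obstacle on; wire := (-3, 1)
  [1] grasp on (suppress); wire := (-2, -3)
  [2] track_target on (suppress); wire := (-3, 1)
  [3] follow_wall on (inhibit); wire := none
  [4] back_away on (inhibit); wire := none
  [5] dock off; pass none
  output none

-1 0
-1 0
none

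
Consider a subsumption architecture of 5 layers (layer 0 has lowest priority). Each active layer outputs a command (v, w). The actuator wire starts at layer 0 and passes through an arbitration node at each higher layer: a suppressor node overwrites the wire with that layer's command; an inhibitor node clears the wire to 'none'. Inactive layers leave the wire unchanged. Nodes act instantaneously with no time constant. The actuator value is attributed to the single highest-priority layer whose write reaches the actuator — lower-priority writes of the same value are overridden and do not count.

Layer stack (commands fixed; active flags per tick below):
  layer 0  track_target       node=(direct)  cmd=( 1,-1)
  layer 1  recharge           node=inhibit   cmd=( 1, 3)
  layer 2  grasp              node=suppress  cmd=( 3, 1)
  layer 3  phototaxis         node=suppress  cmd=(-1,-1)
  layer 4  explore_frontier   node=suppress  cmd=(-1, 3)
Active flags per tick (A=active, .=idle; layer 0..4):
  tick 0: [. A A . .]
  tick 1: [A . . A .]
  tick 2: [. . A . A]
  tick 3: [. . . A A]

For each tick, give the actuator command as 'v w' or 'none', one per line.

tick 0:
  L0 track_target: idle → wire = none
  L1 recharge: active, inhibitor → wire = none
  L2 grasp: active, suppressor → wire = (3, 1)
  L3 phototaxis: idle → wire stays (3, 1)
  L4 explore_frontier: idle → wire stays (3, 1)
  actuator = (3, 1)
tick 1:
  L0 track_target: active, feeds wire = (1, -1)
  L1 recharge: idle → wire stays (1, -1)
  L2 grasp: idle → wire stays (1, -1)
  L3 phototaxis: active, suppressor → wire = (-1, -1)
  L4 explore_frontier: idle → wire stays (-1, -1)
  actuator = (-1, -1)
tick 2:
  L0 track_target: idle → wire = none
  L1 recharge: idle → wire stays none
  L2 grasp: active, suppressor → wire = (3, 1)
  L3 phototaxis: idle → wire stays (3, 1)
  L4 explore_frontier: active, suppressor → wire = (-1, 3)
  actuator = (-1, 3)
tick 3:
  L0 track_target: idle → wire = none
  L1 recharge: idle → wire stays none
  L2 grasp: idle → wire stays none
  L3 phototaxis: active, suppressor → wire = (-1, -1)
  L4 explore_frontier: active, suppressor → wire = (-1, 3)
  actuator = (-1, 3)

3 1
-1 -1
-1 3
-1 3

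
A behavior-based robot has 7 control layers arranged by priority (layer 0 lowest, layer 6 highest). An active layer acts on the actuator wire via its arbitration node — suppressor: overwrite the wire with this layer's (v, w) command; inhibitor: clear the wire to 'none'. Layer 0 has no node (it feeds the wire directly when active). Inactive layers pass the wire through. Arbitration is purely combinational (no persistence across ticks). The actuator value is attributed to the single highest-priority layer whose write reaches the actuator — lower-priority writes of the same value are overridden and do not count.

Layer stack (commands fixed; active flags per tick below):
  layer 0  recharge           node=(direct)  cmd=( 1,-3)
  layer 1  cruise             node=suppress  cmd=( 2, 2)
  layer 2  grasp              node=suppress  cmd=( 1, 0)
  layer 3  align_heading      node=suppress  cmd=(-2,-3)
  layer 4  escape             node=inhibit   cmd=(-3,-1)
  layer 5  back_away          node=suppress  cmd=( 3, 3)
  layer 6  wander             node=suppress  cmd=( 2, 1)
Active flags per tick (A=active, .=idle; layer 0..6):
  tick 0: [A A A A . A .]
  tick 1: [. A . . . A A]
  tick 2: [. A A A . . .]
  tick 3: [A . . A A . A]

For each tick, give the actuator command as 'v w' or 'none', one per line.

3 3
2 1
-2 -3
2 1

tick 0:
  layer 0 (recharge) active — direct: (1, -3)
  layer 1 (cruise) active — suppresses: (2, 2)
  layer 2 (grasp) active — suppresses: (1, 0)
  layer 3 (align_heading) active — suppresses: (-2, -3)
  layer 4 (escape) idle — unchanged: (-2, -3)
  layer 5 (back_away) active — suppresses: (3, 3)
  layer 6 (wander) idle — unchanged: (3, 3)
  → actuator (3, 3)
tick 1:
  layer 0 (recharge) idle — none
  layer 1 (cruise) active — suppresses: (2, 2)
  layer 2 (grasp) idle — unchanged: (2, 2)
  layer 3 (align_heading) idle — unchanged: (2, 2)
  layer 4 (escape) idle — unchanged: (2, 2)
  layer 5 (back_away) active — suppresses: (3, 3)
  layer 6 (wander) active — suppresses: (2, 1)
  → actuator (2, 1)
tick 2:
  layer 0 (recharge) idle — none
  layer 1 (cruise) active — suppresses: (2, 2)
  layer 2 (grasp) active — suppresses: (1, 0)
  layer 3 (align_heading) active — suppresses: (-2, -3)
  layer 4 (escape) idle — unchanged: (-2, -3)
  layer 5 (back_away) idle — unchanged: (-2, -3)
  layer 6 (wander) idle — unchanged: (-2, -3)
  → actuator (-2, -3)
tick 3:
  layer 0 (recharge) active — direct: (1, -3)
  layer 1 (cruise) idle — unchanged: (1, -3)
  layer 2 (grasp) idle — unchanged: (1, -3)
  layer 3 (align_heading) active — suppresses: (-2, -3)
  layer 4 (escape) active — inhibits: none
  layer 5 (back_away) idle — unchanged: none
  layer 6 (wander) active — suppresses: (2, 1)
  → actuator (2, 1)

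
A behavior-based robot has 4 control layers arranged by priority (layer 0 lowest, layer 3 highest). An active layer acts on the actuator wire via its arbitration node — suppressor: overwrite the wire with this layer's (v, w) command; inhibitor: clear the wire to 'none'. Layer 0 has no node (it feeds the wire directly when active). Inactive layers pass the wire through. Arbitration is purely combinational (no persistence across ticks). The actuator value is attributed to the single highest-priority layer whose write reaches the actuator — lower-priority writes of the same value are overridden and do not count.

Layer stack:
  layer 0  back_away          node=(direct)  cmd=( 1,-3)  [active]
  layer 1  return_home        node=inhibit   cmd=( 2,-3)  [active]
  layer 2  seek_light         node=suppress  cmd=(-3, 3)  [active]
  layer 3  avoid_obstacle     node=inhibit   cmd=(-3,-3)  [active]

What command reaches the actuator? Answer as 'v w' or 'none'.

[0] back_away on; wire := (1, -3)
[1] return_home on (inhibit); wire := none
[2] seek_light on (suppress); wire := (-3, 3)
[3] avoid_obstacle on (inhibit); wire := none
output none

none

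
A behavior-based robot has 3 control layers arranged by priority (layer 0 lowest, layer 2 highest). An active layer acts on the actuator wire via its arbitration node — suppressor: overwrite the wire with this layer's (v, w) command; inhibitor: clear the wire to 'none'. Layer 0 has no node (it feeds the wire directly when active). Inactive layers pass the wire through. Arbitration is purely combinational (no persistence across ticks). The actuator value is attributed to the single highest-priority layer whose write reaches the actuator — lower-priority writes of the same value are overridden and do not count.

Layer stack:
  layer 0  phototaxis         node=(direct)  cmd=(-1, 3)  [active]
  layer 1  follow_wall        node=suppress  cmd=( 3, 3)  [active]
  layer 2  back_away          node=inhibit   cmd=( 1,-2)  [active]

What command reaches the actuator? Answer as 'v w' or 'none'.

L0 phototaxis: active, feeds wire = (-1, 3)
L1 follow_wall: active, suppressor → wire = (3, 3)
L2 back_away: active, inhibitor → wire = none
actuator = none

none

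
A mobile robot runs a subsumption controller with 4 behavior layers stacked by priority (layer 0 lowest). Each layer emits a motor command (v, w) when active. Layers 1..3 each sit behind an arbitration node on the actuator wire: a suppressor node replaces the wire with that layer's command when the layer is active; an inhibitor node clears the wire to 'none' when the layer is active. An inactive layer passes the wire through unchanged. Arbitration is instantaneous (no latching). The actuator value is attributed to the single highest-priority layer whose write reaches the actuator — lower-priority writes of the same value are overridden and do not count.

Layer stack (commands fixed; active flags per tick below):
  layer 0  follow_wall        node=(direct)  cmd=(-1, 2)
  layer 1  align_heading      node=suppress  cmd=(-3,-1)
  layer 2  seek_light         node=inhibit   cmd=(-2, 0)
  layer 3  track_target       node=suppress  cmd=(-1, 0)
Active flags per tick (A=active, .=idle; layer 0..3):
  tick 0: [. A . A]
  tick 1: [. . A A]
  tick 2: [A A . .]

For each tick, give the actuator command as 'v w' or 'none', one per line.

-1 0
-1 0
-3 -1

tick 0:
  layer 0 (follow_wall) idle — none
  layer 1 (align_heading) active — suppresses: (-3, -1)
  layer 2 (seek_light) idle — unchanged: (-3, -1)
  layer 3 (track_target) active — suppresses: (-1, 0)
  → actuator (-1, 0)
tick 1:
  layer 0 (follow_wall) idle — none
  layer 1 (align_heading) idle — unchanged: none
  layer 2 (seek_light) active — inhibits: none
  layer 3 (track_target) active — suppresses: (-1, 0)
  → actuator (-1, 0)
tick 2:
  layer 0 (follow_wall) active — direct: (-1, 2)
  layer 1 (align_heading) active — suppresses: (-3, -1)
  layer 2 (seek_light) idle — unchanged: (-3, -1)
  layer 3 (track_target) idle — unchanged: (-3, -1)
  → actuator (-3, -1)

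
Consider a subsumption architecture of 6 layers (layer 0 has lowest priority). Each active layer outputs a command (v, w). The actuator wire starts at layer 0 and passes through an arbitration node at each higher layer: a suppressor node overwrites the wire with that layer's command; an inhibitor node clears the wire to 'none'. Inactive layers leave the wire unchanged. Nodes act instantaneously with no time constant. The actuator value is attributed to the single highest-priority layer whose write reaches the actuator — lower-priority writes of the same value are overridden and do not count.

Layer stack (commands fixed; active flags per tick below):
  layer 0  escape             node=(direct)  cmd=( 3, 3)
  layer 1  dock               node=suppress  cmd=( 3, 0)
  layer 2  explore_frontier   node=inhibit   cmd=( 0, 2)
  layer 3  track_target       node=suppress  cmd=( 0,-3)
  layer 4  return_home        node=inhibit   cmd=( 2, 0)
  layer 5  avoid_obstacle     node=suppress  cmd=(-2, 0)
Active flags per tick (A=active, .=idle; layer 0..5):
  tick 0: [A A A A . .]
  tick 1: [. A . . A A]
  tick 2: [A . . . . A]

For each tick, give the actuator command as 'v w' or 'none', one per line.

tick 0:
  [0] escape on; wire := (3, 3)
  [1] dock on (suppress); wire := (3, 0)
  [2] explore_frontier on (inhibit); wire := none
  [3] track_target on (suppress); wire := (0, -3)
  [4] return_home off; pass (0, -3)
  [5] avoid_obstacle off; pass (0, -3)
  output (0, -3)
tick 1:
  [0] escape off; wire := none
  [1] dock on (suppress); wire := (3, 0)
  [2] explore_frontier off; pass (3, 0)
  [3] track_target off; pass (3, 0)
  [4] return_home on (inhibit); wire := none
  [5] avoid_obstacle on (suppress); wire := (-2, 0)
  output (-2, 0)
tick 2:
  [0] escape on; wire := (3, 3)
  [1] dock off; pass (3, 3)
  [2] explore_frontier off; pass (3, 3)
  [3] track_target off; pass (3, 3)
  [4] return_home off; pass (3, 3)
  [5] avoid_obstacle on (suppress); wire := (-2, 0)
  output (-2, 0)

0 -3
-2 0
-2 0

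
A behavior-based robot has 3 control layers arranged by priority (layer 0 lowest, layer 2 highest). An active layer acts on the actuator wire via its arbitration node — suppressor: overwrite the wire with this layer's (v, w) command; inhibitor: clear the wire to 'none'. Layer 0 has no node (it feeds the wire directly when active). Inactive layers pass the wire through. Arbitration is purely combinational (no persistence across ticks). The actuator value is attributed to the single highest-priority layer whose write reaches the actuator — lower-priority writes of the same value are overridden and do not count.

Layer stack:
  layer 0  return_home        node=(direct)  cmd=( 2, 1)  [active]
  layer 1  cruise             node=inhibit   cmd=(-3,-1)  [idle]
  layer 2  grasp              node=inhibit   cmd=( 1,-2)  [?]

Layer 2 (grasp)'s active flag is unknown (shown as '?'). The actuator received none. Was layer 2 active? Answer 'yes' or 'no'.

yes

If layer 2 is active=yes:
  actuator would be none
If layer 2 is active=no:
  actuator would be (2, 1)
Observed none, so layer 2 was active.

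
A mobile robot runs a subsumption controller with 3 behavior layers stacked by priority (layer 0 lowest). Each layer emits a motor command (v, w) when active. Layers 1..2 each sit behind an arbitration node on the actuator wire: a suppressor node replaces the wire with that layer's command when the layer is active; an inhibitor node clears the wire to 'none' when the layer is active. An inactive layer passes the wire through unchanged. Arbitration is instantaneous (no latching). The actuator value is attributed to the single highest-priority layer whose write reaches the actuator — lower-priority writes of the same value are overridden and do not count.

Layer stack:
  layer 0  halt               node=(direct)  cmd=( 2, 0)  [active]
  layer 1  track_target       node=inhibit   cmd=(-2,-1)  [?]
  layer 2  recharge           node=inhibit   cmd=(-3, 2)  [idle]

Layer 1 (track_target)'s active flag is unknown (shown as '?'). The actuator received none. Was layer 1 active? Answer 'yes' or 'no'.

If layer 1 is active=yes:
  actuator would be none
If layer 1 is active=no:
  actuator would be (2, 0)
Observed none, so layer 1 was active.

yes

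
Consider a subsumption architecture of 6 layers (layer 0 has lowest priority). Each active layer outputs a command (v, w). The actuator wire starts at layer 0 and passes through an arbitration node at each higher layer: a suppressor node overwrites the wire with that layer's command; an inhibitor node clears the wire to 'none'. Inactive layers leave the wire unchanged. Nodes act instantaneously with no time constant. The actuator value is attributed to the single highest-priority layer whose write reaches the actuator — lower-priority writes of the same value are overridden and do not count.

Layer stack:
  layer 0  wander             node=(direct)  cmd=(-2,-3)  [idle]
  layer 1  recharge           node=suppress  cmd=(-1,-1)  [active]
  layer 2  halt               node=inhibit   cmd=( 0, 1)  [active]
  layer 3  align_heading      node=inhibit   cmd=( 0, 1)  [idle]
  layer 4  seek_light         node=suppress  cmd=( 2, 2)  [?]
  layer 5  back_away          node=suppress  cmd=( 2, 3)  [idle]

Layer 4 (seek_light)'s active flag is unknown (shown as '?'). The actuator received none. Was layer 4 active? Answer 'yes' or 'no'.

no

If layer 4 is active=yes:
  actuator would be (2, 2)
If layer 4 is active=no:
  actuator would be none
Observed none, so layer 4 was idle.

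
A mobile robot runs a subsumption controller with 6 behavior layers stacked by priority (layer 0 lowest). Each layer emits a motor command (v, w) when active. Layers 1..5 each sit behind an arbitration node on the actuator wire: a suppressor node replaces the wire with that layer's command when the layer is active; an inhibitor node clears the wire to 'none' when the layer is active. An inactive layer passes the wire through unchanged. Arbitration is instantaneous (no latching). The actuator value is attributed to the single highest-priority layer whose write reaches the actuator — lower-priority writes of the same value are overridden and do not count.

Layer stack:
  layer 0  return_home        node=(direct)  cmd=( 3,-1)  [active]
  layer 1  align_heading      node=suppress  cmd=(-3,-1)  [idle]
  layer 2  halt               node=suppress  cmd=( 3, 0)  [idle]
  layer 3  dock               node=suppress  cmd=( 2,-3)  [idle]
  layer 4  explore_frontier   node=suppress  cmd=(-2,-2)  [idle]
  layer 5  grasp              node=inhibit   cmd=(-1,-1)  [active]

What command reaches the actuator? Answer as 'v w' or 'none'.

none

layer 0 (return_home) active — direct: (3, -1)
layer 1 (align_heading) idle — unchanged: (3, -1)
layer 2 (halt) idle — unchanged: (3, -1)
layer 3 (dock) idle — unchanged: (3, -1)
layer 4 (explore_frontier) idle — unchanged: (3, -1)
layer 5 (grasp) active — inhibits: none
→ actuator none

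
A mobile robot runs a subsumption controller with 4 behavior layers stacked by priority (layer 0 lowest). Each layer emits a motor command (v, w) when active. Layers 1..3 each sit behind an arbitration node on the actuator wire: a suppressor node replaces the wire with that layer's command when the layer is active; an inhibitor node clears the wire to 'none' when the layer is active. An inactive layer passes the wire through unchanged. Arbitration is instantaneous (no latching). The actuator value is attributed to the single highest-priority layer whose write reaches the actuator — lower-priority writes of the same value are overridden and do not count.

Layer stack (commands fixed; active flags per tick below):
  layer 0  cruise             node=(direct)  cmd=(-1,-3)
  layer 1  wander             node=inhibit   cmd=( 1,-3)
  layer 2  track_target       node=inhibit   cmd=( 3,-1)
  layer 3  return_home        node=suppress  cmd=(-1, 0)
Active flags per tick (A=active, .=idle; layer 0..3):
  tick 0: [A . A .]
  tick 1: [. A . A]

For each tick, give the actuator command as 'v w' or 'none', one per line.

none
-1 0

tick 0:
  layer 0 (cruise) active — direct: (-1, -3)
  layer 1 (wander) idle — unchanged: (-1, -3)
  layer 2 (track_target) active — inhibits: none
  layer 3 (return_home) idle — unchanged: none
  → actuator none
tick 1:
  layer 0 (cruise) idle — none
  layer 1 (wander) active — inhibits: none
  layer 2 (track_target) idle — unchanged: none
  layer 3 (return_home) active — suppresses: (-1, 0)
  → actuator (-1, 0)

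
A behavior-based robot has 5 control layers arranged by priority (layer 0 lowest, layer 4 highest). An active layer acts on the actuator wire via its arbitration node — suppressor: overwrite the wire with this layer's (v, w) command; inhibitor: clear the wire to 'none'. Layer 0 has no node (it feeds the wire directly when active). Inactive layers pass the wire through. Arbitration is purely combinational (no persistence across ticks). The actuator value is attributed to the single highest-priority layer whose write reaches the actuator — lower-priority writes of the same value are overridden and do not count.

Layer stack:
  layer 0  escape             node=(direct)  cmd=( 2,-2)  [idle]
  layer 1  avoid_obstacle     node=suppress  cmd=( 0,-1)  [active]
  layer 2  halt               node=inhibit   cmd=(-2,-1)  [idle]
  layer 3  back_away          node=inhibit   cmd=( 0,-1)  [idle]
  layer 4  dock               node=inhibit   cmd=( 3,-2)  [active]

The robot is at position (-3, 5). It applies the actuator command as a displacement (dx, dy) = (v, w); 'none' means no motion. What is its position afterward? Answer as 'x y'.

-3 5

layer 0 (escape) idle — none
layer 1 (avoid_obstacle) active — suppresses: (0, -1)
layer 2 (halt) idle — unchanged: (0, -1)
layer 3 (back_away) idle — unchanged: (0, -1)
layer 4 (dock) active — inhibits: none
→ actuator none
position: (-3, 5) + none = (-3, 5)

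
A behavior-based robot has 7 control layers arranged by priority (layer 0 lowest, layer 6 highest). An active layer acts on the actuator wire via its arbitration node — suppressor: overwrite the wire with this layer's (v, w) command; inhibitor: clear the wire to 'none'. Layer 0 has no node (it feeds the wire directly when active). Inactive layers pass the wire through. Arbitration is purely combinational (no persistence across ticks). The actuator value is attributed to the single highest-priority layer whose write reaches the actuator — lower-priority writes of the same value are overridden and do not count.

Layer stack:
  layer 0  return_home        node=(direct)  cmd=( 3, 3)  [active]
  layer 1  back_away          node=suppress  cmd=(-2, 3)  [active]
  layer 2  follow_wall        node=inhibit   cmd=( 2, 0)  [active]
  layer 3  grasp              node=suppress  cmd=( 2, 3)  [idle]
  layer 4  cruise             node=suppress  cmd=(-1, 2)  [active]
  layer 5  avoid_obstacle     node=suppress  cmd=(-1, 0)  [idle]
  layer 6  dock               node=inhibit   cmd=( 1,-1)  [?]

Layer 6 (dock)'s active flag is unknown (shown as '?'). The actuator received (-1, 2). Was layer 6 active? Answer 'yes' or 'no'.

If layer 6 is active=yes:
  actuator would be none
If layer 6 is active=no:
  actuator would be (-1, 2)
Observed (-1, 2), so layer 6 was idle.

no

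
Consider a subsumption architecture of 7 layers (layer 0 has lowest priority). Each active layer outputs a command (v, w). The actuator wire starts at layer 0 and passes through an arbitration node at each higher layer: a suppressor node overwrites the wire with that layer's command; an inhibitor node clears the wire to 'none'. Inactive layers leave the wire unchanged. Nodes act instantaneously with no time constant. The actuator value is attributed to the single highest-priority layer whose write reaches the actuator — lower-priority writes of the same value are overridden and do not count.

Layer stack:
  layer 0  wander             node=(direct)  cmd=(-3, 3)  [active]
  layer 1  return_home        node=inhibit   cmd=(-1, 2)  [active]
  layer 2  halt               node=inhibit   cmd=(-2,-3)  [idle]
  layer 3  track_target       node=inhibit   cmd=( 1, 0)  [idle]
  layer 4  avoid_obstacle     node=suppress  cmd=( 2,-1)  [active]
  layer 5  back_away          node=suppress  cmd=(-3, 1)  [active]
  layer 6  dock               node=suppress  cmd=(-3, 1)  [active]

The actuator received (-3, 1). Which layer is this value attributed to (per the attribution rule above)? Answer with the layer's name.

dock

[0] wander on; wire := (-3, 3)
[1] return_home on (inhibit); wire := none
[2] halt off; pass none
[3] track_target off; pass none
[4] avoid_obstacle on (suppress); wire := (2, -1)
[5] back_away on (suppress); wire := (-3, 1)
[6] dock on (suppress); wire := (-3, 1)
output (-3, 1)
last writer: layer 6 = dock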